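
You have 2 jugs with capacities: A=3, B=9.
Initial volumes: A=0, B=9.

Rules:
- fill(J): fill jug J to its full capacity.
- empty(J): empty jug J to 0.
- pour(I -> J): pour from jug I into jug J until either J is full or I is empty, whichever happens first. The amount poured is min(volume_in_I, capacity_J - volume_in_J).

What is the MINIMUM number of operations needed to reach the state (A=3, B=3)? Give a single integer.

Answer: 3

Derivation:
BFS from (A=0, B=9). One shortest path:
  1. pour(B -> A) -> (A=3 B=6)
  2. empty(A) -> (A=0 B=6)
  3. pour(B -> A) -> (A=3 B=3)
Reached target in 3 moves.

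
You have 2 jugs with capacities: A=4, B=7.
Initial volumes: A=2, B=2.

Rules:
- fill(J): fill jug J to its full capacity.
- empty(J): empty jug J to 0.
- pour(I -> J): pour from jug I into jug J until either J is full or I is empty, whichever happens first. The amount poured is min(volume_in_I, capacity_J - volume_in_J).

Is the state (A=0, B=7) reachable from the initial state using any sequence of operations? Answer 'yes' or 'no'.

BFS from (A=2, B=2):
  1. empty(A) -> (A=0 B=2)
  2. fill(B) -> (A=0 B=7)
Target reached → yes.

Answer: yes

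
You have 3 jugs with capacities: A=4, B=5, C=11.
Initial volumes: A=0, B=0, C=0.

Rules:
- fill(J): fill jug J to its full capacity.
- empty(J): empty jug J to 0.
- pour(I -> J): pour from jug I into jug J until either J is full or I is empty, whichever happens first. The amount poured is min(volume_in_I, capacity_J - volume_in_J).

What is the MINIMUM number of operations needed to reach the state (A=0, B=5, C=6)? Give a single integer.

BFS from (A=0, B=0, C=0). One shortest path:
  1. fill(C) -> (A=0 B=0 C=11)
  2. pour(C -> B) -> (A=0 B=5 C=6)
Reached target in 2 moves.

Answer: 2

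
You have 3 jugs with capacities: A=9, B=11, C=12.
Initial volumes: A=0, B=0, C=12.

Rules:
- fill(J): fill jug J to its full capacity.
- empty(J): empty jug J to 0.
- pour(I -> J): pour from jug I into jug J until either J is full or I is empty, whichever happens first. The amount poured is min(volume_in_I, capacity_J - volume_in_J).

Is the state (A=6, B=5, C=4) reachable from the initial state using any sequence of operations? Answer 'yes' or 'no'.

Answer: no

Derivation:
BFS explored all 680 reachable states.
Reachable set includes: (0,0,0), (0,0,1), (0,0,2), (0,0,3), (0,0,4), (0,0,5), (0,0,6), (0,0,7), (0,0,8), (0,0,9), (0,0,10), (0,0,11) ...
Target (A=6, B=5, C=4) not in reachable set → no.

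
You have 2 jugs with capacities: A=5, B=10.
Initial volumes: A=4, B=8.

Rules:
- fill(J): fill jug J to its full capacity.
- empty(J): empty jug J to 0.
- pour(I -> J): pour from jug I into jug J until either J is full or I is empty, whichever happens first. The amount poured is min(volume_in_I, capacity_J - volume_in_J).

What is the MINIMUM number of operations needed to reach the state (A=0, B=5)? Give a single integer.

BFS from (A=4, B=8). One shortest path:
  1. fill(A) -> (A=5 B=8)
  2. empty(B) -> (A=5 B=0)
  3. pour(A -> B) -> (A=0 B=5)
Reached target in 3 moves.

Answer: 3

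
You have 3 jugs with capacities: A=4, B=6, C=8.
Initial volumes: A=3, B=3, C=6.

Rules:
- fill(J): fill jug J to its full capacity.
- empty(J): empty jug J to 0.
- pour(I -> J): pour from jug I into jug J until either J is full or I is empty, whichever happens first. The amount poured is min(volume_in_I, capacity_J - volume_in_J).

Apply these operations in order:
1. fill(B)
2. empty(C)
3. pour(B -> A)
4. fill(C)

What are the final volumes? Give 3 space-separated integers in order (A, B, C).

Answer: 4 5 8

Derivation:
Step 1: fill(B) -> (A=3 B=6 C=6)
Step 2: empty(C) -> (A=3 B=6 C=0)
Step 3: pour(B -> A) -> (A=4 B=5 C=0)
Step 4: fill(C) -> (A=4 B=5 C=8)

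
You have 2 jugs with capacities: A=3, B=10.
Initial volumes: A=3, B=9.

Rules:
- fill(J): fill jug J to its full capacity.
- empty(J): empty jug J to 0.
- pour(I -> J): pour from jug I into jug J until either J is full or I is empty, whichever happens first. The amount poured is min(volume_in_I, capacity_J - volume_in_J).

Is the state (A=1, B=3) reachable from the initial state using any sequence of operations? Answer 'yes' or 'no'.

Answer: no

Derivation:
BFS explored all 26 reachable states.
Reachable set includes: (0,0), (0,1), (0,2), (0,3), (0,4), (0,5), (0,6), (0,7), (0,8), (0,9), (0,10), (1,0) ...
Target (A=1, B=3) not in reachable set → no.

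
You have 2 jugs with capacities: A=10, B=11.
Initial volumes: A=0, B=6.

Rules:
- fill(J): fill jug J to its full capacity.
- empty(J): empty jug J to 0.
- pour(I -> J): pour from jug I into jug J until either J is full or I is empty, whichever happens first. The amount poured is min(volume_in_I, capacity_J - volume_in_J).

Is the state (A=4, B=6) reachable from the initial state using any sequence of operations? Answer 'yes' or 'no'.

BFS explored all 42 reachable states.
Reachable set includes: (0,0), (0,1), (0,2), (0,3), (0,4), (0,5), (0,6), (0,7), (0,8), (0,9), (0,10), (0,11) ...
Target (A=4, B=6) not in reachable set → no.

Answer: no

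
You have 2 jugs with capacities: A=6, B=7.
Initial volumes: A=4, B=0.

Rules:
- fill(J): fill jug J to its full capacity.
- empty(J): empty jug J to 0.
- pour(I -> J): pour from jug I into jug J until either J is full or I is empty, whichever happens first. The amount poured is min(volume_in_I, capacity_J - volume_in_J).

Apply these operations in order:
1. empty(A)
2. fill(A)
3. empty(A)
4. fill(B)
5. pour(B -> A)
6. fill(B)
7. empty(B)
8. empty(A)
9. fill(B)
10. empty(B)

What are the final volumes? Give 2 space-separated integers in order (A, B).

Answer: 0 0

Derivation:
Step 1: empty(A) -> (A=0 B=0)
Step 2: fill(A) -> (A=6 B=0)
Step 3: empty(A) -> (A=0 B=0)
Step 4: fill(B) -> (A=0 B=7)
Step 5: pour(B -> A) -> (A=6 B=1)
Step 6: fill(B) -> (A=6 B=7)
Step 7: empty(B) -> (A=6 B=0)
Step 8: empty(A) -> (A=0 B=0)
Step 9: fill(B) -> (A=0 B=7)
Step 10: empty(B) -> (A=0 B=0)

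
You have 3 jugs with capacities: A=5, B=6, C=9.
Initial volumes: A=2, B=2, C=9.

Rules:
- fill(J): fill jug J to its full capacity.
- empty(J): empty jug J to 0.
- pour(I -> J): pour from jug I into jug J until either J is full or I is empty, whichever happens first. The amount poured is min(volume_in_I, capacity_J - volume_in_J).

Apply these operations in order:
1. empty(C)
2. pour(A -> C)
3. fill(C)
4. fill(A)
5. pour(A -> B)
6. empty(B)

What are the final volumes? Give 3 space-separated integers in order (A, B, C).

Step 1: empty(C) -> (A=2 B=2 C=0)
Step 2: pour(A -> C) -> (A=0 B=2 C=2)
Step 3: fill(C) -> (A=0 B=2 C=9)
Step 4: fill(A) -> (A=5 B=2 C=9)
Step 5: pour(A -> B) -> (A=1 B=6 C=9)
Step 6: empty(B) -> (A=1 B=0 C=9)

Answer: 1 0 9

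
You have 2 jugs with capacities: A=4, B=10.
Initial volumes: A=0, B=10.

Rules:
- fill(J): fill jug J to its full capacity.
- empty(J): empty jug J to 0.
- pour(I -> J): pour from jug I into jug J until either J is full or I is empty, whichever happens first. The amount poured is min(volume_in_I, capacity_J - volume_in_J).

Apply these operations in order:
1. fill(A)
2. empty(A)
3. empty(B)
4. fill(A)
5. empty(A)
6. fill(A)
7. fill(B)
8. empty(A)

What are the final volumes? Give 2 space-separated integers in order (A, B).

Answer: 0 10

Derivation:
Step 1: fill(A) -> (A=4 B=10)
Step 2: empty(A) -> (A=0 B=10)
Step 3: empty(B) -> (A=0 B=0)
Step 4: fill(A) -> (A=4 B=0)
Step 5: empty(A) -> (A=0 B=0)
Step 6: fill(A) -> (A=4 B=0)
Step 7: fill(B) -> (A=4 B=10)
Step 8: empty(A) -> (A=0 B=10)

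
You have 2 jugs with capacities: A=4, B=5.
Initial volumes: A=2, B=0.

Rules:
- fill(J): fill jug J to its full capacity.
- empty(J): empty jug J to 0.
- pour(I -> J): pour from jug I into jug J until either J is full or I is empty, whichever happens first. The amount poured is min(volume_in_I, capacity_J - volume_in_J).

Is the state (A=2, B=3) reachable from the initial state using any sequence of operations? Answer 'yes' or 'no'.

BFS explored all 18 reachable states.
Reachable set includes: (0,0), (0,1), (0,2), (0,3), (0,4), (0,5), (1,0), (1,5), (2,0), (2,5), (3,0), (3,5) ...
Target (A=2, B=3) not in reachable set → no.

Answer: no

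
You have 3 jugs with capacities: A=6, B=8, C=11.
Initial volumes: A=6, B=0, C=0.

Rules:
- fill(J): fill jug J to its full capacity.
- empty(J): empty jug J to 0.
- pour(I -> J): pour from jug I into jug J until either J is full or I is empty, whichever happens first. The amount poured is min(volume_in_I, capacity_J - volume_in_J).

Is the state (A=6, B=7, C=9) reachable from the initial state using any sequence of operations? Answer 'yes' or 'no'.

Answer: yes

Derivation:
BFS from (A=6, B=0, C=0):
  1. empty(A) -> (A=0 B=0 C=0)
  2. fill(C) -> (A=0 B=0 C=11)
  3. pour(C -> A) -> (A=6 B=0 C=5)
  4. pour(A -> B) -> (A=0 B=6 C=5)
  5. pour(C -> A) -> (A=5 B=6 C=0)
  6. fill(C) -> (A=5 B=6 C=11)
  7. pour(C -> B) -> (A=5 B=8 C=9)
  8. pour(B -> A) -> (A=6 B=7 C=9)
Target reached → yes.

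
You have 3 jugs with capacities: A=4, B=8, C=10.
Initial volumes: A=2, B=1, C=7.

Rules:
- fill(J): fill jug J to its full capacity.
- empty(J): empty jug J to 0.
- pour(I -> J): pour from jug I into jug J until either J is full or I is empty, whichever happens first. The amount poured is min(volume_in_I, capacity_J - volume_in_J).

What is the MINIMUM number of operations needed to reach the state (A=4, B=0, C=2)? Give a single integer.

BFS from (A=2, B=1, C=7). One shortest path:
  1. empty(B) -> (A=2 B=0 C=7)
  2. empty(C) -> (A=2 B=0 C=0)
  3. pour(A -> C) -> (A=0 B=0 C=2)
  4. fill(A) -> (A=4 B=0 C=2)
Reached target in 4 moves.

Answer: 4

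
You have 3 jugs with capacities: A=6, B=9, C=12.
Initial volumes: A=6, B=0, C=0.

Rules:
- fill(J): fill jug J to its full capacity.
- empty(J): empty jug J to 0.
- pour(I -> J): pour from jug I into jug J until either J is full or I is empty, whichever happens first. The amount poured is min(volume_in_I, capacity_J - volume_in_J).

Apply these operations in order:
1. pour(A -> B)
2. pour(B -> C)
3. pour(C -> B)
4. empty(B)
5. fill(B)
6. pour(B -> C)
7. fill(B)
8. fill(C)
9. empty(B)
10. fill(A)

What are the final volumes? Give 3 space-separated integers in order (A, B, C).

Answer: 6 0 12

Derivation:
Step 1: pour(A -> B) -> (A=0 B=6 C=0)
Step 2: pour(B -> C) -> (A=0 B=0 C=6)
Step 3: pour(C -> B) -> (A=0 B=6 C=0)
Step 4: empty(B) -> (A=0 B=0 C=0)
Step 5: fill(B) -> (A=0 B=9 C=0)
Step 6: pour(B -> C) -> (A=0 B=0 C=9)
Step 7: fill(B) -> (A=0 B=9 C=9)
Step 8: fill(C) -> (A=0 B=9 C=12)
Step 9: empty(B) -> (A=0 B=0 C=12)
Step 10: fill(A) -> (A=6 B=0 C=12)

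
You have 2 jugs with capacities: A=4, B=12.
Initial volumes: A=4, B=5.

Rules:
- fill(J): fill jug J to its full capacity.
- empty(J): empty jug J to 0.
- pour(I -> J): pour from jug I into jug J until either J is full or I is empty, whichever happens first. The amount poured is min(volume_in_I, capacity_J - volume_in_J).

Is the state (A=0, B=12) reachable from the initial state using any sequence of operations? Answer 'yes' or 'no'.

Answer: yes

Derivation:
BFS from (A=4, B=5):
  1. empty(A) -> (A=0 B=5)
  2. fill(B) -> (A=0 B=12)
Target reached → yes.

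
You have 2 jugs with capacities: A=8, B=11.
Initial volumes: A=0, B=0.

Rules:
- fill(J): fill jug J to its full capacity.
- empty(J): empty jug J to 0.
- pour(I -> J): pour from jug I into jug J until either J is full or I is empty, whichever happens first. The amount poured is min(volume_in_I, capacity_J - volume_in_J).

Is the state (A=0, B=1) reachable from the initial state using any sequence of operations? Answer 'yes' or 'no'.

Answer: yes

Derivation:
BFS from (A=0, B=0):
  1. fill(B) -> (A=0 B=11)
  2. pour(B -> A) -> (A=8 B=3)
  3. empty(A) -> (A=0 B=3)
  4. pour(B -> A) -> (A=3 B=0)
  5. fill(B) -> (A=3 B=11)
  6. pour(B -> A) -> (A=8 B=6)
  7. empty(A) -> (A=0 B=6)
  8. pour(B -> A) -> (A=6 B=0)
  9. fill(B) -> (A=6 B=11)
  10. pour(B -> A) -> (A=8 B=9)
  11. empty(A) -> (A=0 B=9)
  12. pour(B -> A) -> (A=8 B=1)
  13. empty(A) -> (A=0 B=1)
Target reached → yes.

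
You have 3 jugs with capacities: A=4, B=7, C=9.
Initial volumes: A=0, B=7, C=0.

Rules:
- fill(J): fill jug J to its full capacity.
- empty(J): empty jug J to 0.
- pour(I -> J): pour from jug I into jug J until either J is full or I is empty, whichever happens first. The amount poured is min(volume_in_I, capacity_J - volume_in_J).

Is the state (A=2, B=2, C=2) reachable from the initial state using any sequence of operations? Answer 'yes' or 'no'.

Answer: no

Derivation:
BFS explored all 256 reachable states.
Reachable set includes: (0,0,0), (0,0,1), (0,0,2), (0,0,3), (0,0,4), (0,0,5), (0,0,6), (0,0,7), (0,0,8), (0,0,9), (0,1,0), (0,1,1) ...
Target (A=2, B=2, C=2) not in reachable set → no.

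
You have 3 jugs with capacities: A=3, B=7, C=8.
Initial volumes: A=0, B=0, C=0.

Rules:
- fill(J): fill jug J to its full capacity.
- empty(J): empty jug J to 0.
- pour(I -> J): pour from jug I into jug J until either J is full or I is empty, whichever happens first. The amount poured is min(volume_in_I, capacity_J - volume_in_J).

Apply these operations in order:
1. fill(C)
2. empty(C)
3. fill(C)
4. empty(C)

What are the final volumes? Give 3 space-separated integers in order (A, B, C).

Answer: 0 0 0

Derivation:
Step 1: fill(C) -> (A=0 B=0 C=8)
Step 2: empty(C) -> (A=0 B=0 C=0)
Step 3: fill(C) -> (A=0 B=0 C=8)
Step 4: empty(C) -> (A=0 B=0 C=0)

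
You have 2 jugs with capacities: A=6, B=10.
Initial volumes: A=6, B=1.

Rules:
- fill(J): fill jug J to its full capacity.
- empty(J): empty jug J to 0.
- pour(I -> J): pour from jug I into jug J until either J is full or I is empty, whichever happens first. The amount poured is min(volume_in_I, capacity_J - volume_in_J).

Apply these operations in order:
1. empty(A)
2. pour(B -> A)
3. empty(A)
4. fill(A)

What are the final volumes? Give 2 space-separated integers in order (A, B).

Answer: 6 0

Derivation:
Step 1: empty(A) -> (A=0 B=1)
Step 2: pour(B -> A) -> (A=1 B=0)
Step 3: empty(A) -> (A=0 B=0)
Step 4: fill(A) -> (A=6 B=0)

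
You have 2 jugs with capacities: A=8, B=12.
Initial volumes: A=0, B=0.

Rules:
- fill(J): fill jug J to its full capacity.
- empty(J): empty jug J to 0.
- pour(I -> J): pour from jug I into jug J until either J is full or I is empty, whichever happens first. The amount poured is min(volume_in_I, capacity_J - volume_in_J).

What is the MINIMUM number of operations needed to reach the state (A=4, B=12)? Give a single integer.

BFS from (A=0, B=0). One shortest path:
  1. fill(A) -> (A=8 B=0)
  2. pour(A -> B) -> (A=0 B=8)
  3. fill(A) -> (A=8 B=8)
  4. pour(A -> B) -> (A=4 B=12)
Reached target in 4 moves.

Answer: 4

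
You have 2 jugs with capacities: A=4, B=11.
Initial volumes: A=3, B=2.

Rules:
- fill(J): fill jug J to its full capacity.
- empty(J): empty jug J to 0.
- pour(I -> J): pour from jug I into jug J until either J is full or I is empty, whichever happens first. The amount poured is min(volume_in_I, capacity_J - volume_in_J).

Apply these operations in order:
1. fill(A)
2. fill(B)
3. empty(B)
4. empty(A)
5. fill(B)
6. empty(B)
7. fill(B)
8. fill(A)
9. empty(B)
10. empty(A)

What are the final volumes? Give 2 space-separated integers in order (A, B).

Answer: 0 0

Derivation:
Step 1: fill(A) -> (A=4 B=2)
Step 2: fill(B) -> (A=4 B=11)
Step 3: empty(B) -> (A=4 B=0)
Step 4: empty(A) -> (A=0 B=0)
Step 5: fill(B) -> (A=0 B=11)
Step 6: empty(B) -> (A=0 B=0)
Step 7: fill(B) -> (A=0 B=11)
Step 8: fill(A) -> (A=4 B=11)
Step 9: empty(B) -> (A=4 B=0)
Step 10: empty(A) -> (A=0 B=0)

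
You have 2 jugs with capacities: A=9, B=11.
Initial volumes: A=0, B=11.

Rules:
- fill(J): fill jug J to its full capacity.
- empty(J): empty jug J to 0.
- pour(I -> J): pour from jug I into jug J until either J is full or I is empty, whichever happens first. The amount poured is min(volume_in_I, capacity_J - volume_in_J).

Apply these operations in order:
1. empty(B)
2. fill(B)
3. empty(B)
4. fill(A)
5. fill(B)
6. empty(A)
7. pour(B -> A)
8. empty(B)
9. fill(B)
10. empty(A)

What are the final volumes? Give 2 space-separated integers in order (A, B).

Step 1: empty(B) -> (A=0 B=0)
Step 2: fill(B) -> (A=0 B=11)
Step 3: empty(B) -> (A=0 B=0)
Step 4: fill(A) -> (A=9 B=0)
Step 5: fill(B) -> (A=9 B=11)
Step 6: empty(A) -> (A=0 B=11)
Step 7: pour(B -> A) -> (A=9 B=2)
Step 8: empty(B) -> (A=9 B=0)
Step 9: fill(B) -> (A=9 B=11)
Step 10: empty(A) -> (A=0 B=11)

Answer: 0 11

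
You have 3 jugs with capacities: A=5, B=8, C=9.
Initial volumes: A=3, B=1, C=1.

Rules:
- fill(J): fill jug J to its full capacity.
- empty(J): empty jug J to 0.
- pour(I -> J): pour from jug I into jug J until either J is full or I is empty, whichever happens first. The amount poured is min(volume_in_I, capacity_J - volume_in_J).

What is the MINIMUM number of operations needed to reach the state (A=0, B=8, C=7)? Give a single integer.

BFS from (A=3, B=1, C=1). One shortest path:
  1. fill(A) -> (A=5 B=1 C=1)
  2. fill(C) -> (A=5 B=1 C=9)
  3. pour(A -> B) -> (A=0 B=6 C=9)
  4. pour(C -> B) -> (A=0 B=8 C=7)
Reached target in 4 moves.

Answer: 4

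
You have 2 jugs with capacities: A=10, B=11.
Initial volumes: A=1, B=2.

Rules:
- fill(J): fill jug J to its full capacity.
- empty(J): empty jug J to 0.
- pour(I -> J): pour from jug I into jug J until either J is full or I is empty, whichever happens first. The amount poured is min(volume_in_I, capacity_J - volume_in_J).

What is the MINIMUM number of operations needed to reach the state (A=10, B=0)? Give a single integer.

BFS from (A=1, B=2). One shortest path:
  1. fill(A) -> (A=10 B=2)
  2. empty(B) -> (A=10 B=0)
Reached target in 2 moves.

Answer: 2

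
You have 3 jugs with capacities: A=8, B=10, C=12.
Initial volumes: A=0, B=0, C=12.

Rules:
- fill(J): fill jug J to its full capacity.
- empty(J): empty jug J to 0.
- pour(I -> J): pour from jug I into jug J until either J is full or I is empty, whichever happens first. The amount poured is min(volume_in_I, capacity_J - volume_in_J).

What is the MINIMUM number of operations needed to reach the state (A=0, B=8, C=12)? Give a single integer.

BFS from (A=0, B=0, C=12). One shortest path:
  1. fill(A) -> (A=8 B=0 C=12)
  2. pour(A -> B) -> (A=0 B=8 C=12)
Reached target in 2 moves.

Answer: 2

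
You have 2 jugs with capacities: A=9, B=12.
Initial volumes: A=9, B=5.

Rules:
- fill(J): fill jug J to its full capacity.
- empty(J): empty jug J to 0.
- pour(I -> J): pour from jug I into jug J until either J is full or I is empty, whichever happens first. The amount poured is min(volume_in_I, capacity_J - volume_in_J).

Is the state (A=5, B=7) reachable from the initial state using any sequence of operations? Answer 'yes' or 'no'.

Answer: no

Derivation:
BFS explored all 28 reachable states.
Reachable set includes: (0,0), (0,2), (0,3), (0,5), (0,6), (0,8), (0,9), (0,11), (0,12), (2,0), (2,12), (3,0) ...
Target (A=5, B=7) not in reachable set → no.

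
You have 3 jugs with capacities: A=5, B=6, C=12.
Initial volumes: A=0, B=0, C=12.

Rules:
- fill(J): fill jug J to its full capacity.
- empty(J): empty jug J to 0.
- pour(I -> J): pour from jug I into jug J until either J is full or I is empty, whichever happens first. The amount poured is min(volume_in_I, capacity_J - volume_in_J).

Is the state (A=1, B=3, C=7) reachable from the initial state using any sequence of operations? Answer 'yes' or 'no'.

BFS explored all 326 reachable states.
Reachable set includes: (0,0,0), (0,0,1), (0,0,2), (0,0,3), (0,0,4), (0,0,5), (0,0,6), (0,0,7), (0,0,8), (0,0,9), (0,0,10), (0,0,11) ...
Target (A=1, B=3, C=7) not in reachable set → no.

Answer: no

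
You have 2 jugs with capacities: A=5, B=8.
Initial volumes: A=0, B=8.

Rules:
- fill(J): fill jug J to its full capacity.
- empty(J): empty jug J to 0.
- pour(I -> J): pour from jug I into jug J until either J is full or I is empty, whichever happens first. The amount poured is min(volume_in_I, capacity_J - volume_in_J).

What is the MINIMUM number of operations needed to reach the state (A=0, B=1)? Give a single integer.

BFS from (A=0, B=8). One shortest path:
  1. pour(B -> A) -> (A=5 B=3)
  2. empty(A) -> (A=0 B=3)
  3. pour(B -> A) -> (A=3 B=0)
  4. fill(B) -> (A=3 B=8)
  5. pour(B -> A) -> (A=5 B=6)
  6. empty(A) -> (A=0 B=6)
  7. pour(B -> A) -> (A=5 B=1)
  8. empty(A) -> (A=0 B=1)
Reached target in 8 moves.

Answer: 8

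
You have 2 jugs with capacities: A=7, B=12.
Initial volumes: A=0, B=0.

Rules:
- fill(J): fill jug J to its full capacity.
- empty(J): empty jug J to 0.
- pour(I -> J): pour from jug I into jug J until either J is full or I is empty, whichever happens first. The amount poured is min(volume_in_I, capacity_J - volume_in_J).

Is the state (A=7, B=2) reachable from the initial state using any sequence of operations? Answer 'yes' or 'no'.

BFS from (A=0, B=0):
  1. fill(A) -> (A=7 B=0)
  2. pour(A -> B) -> (A=0 B=7)
  3. fill(A) -> (A=7 B=7)
  4. pour(A -> B) -> (A=2 B=12)
  5. empty(B) -> (A=2 B=0)
  6. pour(A -> B) -> (A=0 B=2)
  7. fill(A) -> (A=7 B=2)
Target reached → yes.

Answer: yes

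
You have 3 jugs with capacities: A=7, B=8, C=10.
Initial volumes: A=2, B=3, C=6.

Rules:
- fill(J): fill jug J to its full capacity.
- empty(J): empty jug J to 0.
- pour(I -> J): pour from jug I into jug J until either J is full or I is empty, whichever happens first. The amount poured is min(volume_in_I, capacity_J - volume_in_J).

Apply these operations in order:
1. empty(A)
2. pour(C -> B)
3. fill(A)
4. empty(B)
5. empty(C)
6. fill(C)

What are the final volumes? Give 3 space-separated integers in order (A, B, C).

Step 1: empty(A) -> (A=0 B=3 C=6)
Step 2: pour(C -> B) -> (A=0 B=8 C=1)
Step 3: fill(A) -> (A=7 B=8 C=1)
Step 4: empty(B) -> (A=7 B=0 C=1)
Step 5: empty(C) -> (A=7 B=0 C=0)
Step 6: fill(C) -> (A=7 B=0 C=10)

Answer: 7 0 10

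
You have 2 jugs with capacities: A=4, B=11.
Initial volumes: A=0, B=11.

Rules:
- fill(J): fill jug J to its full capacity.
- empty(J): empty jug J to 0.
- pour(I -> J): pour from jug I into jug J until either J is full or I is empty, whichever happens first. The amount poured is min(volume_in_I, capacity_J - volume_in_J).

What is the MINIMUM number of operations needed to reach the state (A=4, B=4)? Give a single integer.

BFS from (A=0, B=11). One shortest path:
  1. fill(A) -> (A=4 B=11)
  2. empty(B) -> (A=4 B=0)
  3. pour(A -> B) -> (A=0 B=4)
  4. fill(A) -> (A=4 B=4)
Reached target in 4 moves.

Answer: 4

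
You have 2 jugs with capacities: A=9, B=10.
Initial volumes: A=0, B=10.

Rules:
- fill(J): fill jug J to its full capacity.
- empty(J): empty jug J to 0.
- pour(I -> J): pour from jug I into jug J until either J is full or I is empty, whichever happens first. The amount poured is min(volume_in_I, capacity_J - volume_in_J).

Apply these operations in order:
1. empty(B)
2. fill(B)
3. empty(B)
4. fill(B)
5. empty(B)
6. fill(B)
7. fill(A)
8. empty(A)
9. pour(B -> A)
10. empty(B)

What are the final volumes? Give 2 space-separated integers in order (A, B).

Answer: 9 0

Derivation:
Step 1: empty(B) -> (A=0 B=0)
Step 2: fill(B) -> (A=0 B=10)
Step 3: empty(B) -> (A=0 B=0)
Step 4: fill(B) -> (A=0 B=10)
Step 5: empty(B) -> (A=0 B=0)
Step 6: fill(B) -> (A=0 B=10)
Step 7: fill(A) -> (A=9 B=10)
Step 8: empty(A) -> (A=0 B=10)
Step 9: pour(B -> A) -> (A=9 B=1)
Step 10: empty(B) -> (A=9 B=0)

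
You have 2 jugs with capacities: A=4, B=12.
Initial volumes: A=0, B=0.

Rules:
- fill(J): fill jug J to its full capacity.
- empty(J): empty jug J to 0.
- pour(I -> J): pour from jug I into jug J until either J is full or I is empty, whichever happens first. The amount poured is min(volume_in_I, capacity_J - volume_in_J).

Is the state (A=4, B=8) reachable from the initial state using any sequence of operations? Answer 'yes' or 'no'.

Answer: yes

Derivation:
BFS from (A=0, B=0):
  1. fill(B) -> (A=0 B=12)
  2. pour(B -> A) -> (A=4 B=8)
Target reached → yes.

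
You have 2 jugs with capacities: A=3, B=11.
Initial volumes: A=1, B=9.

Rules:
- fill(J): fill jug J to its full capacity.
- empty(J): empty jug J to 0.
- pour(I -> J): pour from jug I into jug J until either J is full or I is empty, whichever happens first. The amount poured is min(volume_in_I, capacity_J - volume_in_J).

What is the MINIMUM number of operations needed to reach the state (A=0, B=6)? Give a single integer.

Answer: 3

Derivation:
BFS from (A=1, B=9). One shortest path:
  1. empty(A) -> (A=0 B=9)
  2. pour(B -> A) -> (A=3 B=6)
  3. empty(A) -> (A=0 B=6)
Reached target in 3 moves.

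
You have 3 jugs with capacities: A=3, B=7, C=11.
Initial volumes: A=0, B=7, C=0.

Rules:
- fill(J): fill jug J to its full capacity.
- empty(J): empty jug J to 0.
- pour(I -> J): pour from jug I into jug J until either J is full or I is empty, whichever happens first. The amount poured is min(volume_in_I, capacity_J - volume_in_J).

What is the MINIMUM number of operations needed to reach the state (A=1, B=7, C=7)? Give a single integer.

Answer: 8

Derivation:
BFS from (A=0, B=7, C=0). One shortest path:
  1. empty(B) -> (A=0 B=0 C=0)
  2. fill(C) -> (A=0 B=0 C=11)
  3. pour(C -> A) -> (A=3 B=0 C=8)
  4. empty(A) -> (A=0 B=0 C=8)
  5. pour(C -> B) -> (A=0 B=7 C=1)
  6. pour(C -> A) -> (A=1 B=7 C=0)
  7. pour(B -> C) -> (A=1 B=0 C=7)
  8. fill(B) -> (A=1 B=7 C=7)
Reached target in 8 moves.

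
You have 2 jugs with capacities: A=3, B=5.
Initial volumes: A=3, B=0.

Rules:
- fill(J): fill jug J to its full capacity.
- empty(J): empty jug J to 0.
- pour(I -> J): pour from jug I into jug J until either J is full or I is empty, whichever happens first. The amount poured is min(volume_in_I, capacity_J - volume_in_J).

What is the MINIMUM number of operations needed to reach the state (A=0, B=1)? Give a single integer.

BFS from (A=3, B=0). One shortest path:
  1. pour(A -> B) -> (A=0 B=3)
  2. fill(A) -> (A=3 B=3)
  3. pour(A -> B) -> (A=1 B=5)
  4. empty(B) -> (A=1 B=0)
  5. pour(A -> B) -> (A=0 B=1)
Reached target in 5 moves.

Answer: 5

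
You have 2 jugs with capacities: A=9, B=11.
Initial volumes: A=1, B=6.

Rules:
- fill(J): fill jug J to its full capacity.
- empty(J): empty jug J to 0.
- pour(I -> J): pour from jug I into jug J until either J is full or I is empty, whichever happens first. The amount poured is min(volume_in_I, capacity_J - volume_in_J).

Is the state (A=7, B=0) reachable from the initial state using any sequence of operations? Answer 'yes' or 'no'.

BFS from (A=1, B=6):
  1. pour(B -> A) -> (A=7 B=0)
Target reached → yes.

Answer: yes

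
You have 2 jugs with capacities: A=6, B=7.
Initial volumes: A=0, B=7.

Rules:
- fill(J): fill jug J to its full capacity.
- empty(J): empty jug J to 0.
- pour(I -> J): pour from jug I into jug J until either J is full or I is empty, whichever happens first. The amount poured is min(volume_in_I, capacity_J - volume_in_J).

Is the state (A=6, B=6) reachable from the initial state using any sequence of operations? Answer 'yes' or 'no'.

BFS from (A=0, B=7):
  1. fill(A) -> (A=6 B=7)
  2. empty(B) -> (A=6 B=0)
  3. pour(A -> B) -> (A=0 B=6)
  4. fill(A) -> (A=6 B=6)
Target reached → yes.

Answer: yes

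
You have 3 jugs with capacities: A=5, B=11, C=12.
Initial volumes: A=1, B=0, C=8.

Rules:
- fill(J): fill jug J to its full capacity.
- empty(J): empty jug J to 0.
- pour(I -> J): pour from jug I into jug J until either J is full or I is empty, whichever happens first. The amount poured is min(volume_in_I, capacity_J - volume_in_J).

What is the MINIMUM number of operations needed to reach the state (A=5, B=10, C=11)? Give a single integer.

Answer: 7

Derivation:
BFS from (A=1, B=0, C=8). One shortest path:
  1. fill(B) -> (A=1 B=11 C=8)
  2. pour(C -> A) -> (A=5 B=11 C=4)
  3. empty(A) -> (A=0 B=11 C=4)
  4. pour(C -> A) -> (A=4 B=11 C=0)
  5. pour(B -> C) -> (A=4 B=0 C=11)
  6. fill(B) -> (A=4 B=11 C=11)
  7. pour(B -> A) -> (A=5 B=10 C=11)
Reached target in 7 moves.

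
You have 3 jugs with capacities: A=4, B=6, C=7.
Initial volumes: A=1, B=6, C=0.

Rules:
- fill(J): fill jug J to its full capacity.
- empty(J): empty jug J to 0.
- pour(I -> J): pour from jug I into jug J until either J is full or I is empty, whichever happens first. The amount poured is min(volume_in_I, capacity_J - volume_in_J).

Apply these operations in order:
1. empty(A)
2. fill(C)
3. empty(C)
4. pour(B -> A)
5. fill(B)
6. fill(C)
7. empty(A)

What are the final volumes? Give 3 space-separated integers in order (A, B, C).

Step 1: empty(A) -> (A=0 B=6 C=0)
Step 2: fill(C) -> (A=0 B=6 C=7)
Step 3: empty(C) -> (A=0 B=6 C=0)
Step 4: pour(B -> A) -> (A=4 B=2 C=0)
Step 5: fill(B) -> (A=4 B=6 C=0)
Step 6: fill(C) -> (A=4 B=6 C=7)
Step 7: empty(A) -> (A=0 B=6 C=7)

Answer: 0 6 7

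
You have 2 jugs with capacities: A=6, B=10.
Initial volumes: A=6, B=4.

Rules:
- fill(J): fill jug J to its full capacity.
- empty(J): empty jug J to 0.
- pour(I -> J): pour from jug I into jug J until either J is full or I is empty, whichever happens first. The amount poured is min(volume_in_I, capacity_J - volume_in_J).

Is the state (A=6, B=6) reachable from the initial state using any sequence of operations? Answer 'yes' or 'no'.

BFS from (A=6, B=4):
  1. empty(B) -> (A=6 B=0)
  2. pour(A -> B) -> (A=0 B=6)
  3. fill(A) -> (A=6 B=6)
Target reached → yes.

Answer: yes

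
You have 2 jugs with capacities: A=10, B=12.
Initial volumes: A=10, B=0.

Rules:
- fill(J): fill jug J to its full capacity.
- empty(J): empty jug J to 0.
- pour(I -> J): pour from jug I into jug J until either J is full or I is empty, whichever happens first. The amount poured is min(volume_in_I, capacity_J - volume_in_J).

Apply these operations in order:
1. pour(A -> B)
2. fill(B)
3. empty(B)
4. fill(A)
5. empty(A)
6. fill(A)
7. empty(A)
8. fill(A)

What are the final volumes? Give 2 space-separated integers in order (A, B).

Answer: 10 0

Derivation:
Step 1: pour(A -> B) -> (A=0 B=10)
Step 2: fill(B) -> (A=0 B=12)
Step 3: empty(B) -> (A=0 B=0)
Step 4: fill(A) -> (A=10 B=0)
Step 5: empty(A) -> (A=0 B=0)
Step 6: fill(A) -> (A=10 B=0)
Step 7: empty(A) -> (A=0 B=0)
Step 8: fill(A) -> (A=10 B=0)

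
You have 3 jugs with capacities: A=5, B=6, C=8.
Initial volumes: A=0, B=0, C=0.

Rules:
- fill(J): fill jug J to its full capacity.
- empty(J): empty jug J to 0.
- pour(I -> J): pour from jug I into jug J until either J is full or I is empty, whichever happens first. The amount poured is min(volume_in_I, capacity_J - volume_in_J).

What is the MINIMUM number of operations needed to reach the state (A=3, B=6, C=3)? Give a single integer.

BFS from (A=0, B=0, C=0). One shortest path:
  1. fill(B) -> (A=0 B=6 C=0)
  2. pour(B -> C) -> (A=0 B=0 C=6)
  3. fill(B) -> (A=0 B=6 C=6)
  4. pour(B -> A) -> (A=5 B=1 C=6)
  5. pour(A -> C) -> (A=3 B=1 C=8)
  6. pour(C -> B) -> (A=3 B=6 C=3)
Reached target in 6 moves.

Answer: 6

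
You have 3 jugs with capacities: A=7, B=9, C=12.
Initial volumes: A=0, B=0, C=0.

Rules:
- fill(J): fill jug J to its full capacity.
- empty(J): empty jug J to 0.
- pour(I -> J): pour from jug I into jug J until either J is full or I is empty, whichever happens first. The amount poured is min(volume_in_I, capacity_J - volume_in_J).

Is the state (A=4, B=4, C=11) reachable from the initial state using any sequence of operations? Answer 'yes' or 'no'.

Answer: no

Derivation:
BFS explored all 512 reachable states.
Reachable set includes: (0,0,0), (0,0,1), (0,0,2), (0,0,3), (0,0,4), (0,0,5), (0,0,6), (0,0,7), (0,0,8), (0,0,9), (0,0,10), (0,0,11) ...
Target (A=4, B=4, C=11) not in reachable set → no.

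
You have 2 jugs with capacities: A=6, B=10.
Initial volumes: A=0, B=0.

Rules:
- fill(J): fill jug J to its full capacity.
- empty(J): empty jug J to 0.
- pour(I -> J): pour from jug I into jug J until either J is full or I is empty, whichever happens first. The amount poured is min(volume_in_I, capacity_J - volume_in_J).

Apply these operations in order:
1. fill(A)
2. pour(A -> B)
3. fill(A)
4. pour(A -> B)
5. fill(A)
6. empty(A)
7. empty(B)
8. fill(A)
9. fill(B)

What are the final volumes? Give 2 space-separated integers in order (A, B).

Step 1: fill(A) -> (A=6 B=0)
Step 2: pour(A -> B) -> (A=0 B=6)
Step 3: fill(A) -> (A=6 B=6)
Step 4: pour(A -> B) -> (A=2 B=10)
Step 5: fill(A) -> (A=6 B=10)
Step 6: empty(A) -> (A=0 B=10)
Step 7: empty(B) -> (A=0 B=0)
Step 8: fill(A) -> (A=6 B=0)
Step 9: fill(B) -> (A=6 B=10)

Answer: 6 10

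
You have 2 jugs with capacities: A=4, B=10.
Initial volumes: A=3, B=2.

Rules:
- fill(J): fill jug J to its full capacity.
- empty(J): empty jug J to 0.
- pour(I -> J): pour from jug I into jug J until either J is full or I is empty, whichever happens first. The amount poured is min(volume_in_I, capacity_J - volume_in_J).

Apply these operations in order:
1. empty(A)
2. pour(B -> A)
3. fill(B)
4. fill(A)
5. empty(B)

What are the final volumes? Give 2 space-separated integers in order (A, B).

Step 1: empty(A) -> (A=0 B=2)
Step 2: pour(B -> A) -> (A=2 B=0)
Step 3: fill(B) -> (A=2 B=10)
Step 4: fill(A) -> (A=4 B=10)
Step 5: empty(B) -> (A=4 B=0)

Answer: 4 0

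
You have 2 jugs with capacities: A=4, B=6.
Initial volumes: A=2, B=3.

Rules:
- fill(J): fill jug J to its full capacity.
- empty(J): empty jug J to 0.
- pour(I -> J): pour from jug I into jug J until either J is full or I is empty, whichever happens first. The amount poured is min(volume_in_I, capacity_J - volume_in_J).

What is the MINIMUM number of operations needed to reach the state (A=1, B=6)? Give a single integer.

Answer: 2

Derivation:
BFS from (A=2, B=3). One shortest path:
  1. fill(A) -> (A=4 B=3)
  2. pour(A -> B) -> (A=1 B=6)
Reached target in 2 moves.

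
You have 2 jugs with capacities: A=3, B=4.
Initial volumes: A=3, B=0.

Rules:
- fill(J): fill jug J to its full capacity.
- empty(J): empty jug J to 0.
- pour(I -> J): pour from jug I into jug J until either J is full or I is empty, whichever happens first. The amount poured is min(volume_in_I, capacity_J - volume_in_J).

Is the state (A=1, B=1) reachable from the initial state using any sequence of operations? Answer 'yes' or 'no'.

BFS explored all 14 reachable states.
Reachable set includes: (0,0), (0,1), (0,2), (0,3), (0,4), (1,0), (1,4), (2,0), (2,4), (3,0), (3,1), (3,2) ...
Target (A=1, B=1) not in reachable set → no.

Answer: no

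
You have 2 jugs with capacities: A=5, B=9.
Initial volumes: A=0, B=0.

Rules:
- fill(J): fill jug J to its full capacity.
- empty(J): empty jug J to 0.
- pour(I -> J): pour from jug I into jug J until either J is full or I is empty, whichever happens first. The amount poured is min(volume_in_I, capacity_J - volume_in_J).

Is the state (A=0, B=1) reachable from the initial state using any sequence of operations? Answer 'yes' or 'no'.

BFS from (A=0, B=0):
  1. fill(A) -> (A=5 B=0)
  2. pour(A -> B) -> (A=0 B=5)
  3. fill(A) -> (A=5 B=5)
  4. pour(A -> B) -> (A=1 B=9)
  5. empty(B) -> (A=1 B=0)
  6. pour(A -> B) -> (A=0 B=1)
Target reached → yes.

Answer: yes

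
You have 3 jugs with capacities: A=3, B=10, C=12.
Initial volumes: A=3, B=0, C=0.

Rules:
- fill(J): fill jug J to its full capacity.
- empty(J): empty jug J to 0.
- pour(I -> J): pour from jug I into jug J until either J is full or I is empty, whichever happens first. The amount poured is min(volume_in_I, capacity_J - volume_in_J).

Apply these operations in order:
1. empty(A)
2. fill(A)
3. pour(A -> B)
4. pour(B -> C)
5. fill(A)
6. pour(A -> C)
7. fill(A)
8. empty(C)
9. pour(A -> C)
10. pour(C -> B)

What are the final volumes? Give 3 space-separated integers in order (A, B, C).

Step 1: empty(A) -> (A=0 B=0 C=0)
Step 2: fill(A) -> (A=3 B=0 C=0)
Step 3: pour(A -> B) -> (A=0 B=3 C=0)
Step 4: pour(B -> C) -> (A=0 B=0 C=3)
Step 5: fill(A) -> (A=3 B=0 C=3)
Step 6: pour(A -> C) -> (A=0 B=0 C=6)
Step 7: fill(A) -> (A=3 B=0 C=6)
Step 8: empty(C) -> (A=3 B=0 C=0)
Step 9: pour(A -> C) -> (A=0 B=0 C=3)
Step 10: pour(C -> B) -> (A=0 B=3 C=0)

Answer: 0 3 0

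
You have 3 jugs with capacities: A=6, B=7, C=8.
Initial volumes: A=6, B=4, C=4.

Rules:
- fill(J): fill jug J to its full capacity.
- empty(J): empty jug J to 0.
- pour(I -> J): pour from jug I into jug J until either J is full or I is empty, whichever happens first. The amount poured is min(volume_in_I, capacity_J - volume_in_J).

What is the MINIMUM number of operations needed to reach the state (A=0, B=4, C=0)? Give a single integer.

BFS from (A=6, B=4, C=4). One shortest path:
  1. empty(A) -> (A=0 B=4 C=4)
  2. empty(C) -> (A=0 B=4 C=0)
Reached target in 2 moves.

Answer: 2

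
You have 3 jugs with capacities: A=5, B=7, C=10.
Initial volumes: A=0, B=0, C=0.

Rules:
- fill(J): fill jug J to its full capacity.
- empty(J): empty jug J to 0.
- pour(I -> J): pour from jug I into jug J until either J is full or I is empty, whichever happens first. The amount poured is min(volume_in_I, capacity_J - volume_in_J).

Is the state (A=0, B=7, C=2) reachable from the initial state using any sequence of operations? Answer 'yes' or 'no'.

Answer: yes

Derivation:
BFS from (A=0, B=0, C=0):
  1. fill(B) -> (A=0 B=7 C=0)
  2. pour(B -> A) -> (A=5 B=2 C=0)
  3. empty(A) -> (A=0 B=2 C=0)
  4. pour(B -> C) -> (A=0 B=0 C=2)
  5. fill(B) -> (A=0 B=7 C=2)
Target reached → yes.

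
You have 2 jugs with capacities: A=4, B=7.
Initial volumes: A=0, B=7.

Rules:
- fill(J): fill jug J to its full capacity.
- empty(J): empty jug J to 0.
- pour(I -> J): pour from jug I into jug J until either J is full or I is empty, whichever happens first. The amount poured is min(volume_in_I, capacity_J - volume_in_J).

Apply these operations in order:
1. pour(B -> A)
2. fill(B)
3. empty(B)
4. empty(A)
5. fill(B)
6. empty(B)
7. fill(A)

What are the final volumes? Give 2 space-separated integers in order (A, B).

Step 1: pour(B -> A) -> (A=4 B=3)
Step 2: fill(B) -> (A=4 B=7)
Step 3: empty(B) -> (A=4 B=0)
Step 4: empty(A) -> (A=0 B=0)
Step 5: fill(B) -> (A=0 B=7)
Step 6: empty(B) -> (A=0 B=0)
Step 7: fill(A) -> (A=4 B=0)

Answer: 4 0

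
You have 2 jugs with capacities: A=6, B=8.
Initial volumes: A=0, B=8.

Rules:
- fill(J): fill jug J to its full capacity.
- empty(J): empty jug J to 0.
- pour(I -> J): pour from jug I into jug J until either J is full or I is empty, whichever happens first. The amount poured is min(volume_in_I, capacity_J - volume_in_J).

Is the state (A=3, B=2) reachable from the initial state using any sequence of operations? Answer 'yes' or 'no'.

Answer: no

Derivation:
BFS explored all 14 reachable states.
Reachable set includes: (0,0), (0,2), (0,4), (0,6), (0,8), (2,0), (2,8), (4,0), (4,8), (6,0), (6,2), (6,4) ...
Target (A=3, B=2) not in reachable set → no.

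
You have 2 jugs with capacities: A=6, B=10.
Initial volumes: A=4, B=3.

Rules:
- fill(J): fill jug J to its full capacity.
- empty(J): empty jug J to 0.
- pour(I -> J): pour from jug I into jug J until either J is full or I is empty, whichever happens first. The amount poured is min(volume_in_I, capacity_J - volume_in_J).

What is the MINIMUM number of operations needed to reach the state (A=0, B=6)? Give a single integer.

Answer: 3

Derivation:
BFS from (A=4, B=3). One shortest path:
  1. fill(A) -> (A=6 B=3)
  2. empty(B) -> (A=6 B=0)
  3. pour(A -> B) -> (A=0 B=6)
Reached target in 3 moves.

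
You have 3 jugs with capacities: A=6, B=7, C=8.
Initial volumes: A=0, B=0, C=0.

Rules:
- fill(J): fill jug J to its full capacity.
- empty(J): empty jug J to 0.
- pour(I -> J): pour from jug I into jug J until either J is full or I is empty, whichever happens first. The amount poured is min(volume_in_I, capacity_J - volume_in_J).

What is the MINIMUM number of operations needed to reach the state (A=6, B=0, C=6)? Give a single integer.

Answer: 3

Derivation:
BFS from (A=0, B=0, C=0). One shortest path:
  1. fill(A) -> (A=6 B=0 C=0)
  2. pour(A -> C) -> (A=0 B=0 C=6)
  3. fill(A) -> (A=6 B=0 C=6)
Reached target in 3 moves.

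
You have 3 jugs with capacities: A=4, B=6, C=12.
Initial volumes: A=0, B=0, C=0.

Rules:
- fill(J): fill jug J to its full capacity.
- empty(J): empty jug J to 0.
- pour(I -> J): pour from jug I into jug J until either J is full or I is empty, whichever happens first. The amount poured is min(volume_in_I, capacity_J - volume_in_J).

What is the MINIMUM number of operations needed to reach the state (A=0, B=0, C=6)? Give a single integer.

BFS from (A=0, B=0, C=0). One shortest path:
  1. fill(B) -> (A=0 B=6 C=0)
  2. pour(B -> C) -> (A=0 B=0 C=6)
Reached target in 2 moves.

Answer: 2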